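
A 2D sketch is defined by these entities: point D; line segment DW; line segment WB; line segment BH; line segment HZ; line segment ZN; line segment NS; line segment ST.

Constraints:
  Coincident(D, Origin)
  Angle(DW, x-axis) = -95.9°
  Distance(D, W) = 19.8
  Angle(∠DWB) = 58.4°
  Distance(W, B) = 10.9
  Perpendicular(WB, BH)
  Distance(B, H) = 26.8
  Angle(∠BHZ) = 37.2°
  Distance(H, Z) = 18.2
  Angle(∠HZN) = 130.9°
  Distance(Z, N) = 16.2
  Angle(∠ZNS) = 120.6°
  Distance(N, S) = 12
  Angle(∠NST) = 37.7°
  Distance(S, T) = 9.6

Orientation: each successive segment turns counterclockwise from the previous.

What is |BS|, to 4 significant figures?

8.271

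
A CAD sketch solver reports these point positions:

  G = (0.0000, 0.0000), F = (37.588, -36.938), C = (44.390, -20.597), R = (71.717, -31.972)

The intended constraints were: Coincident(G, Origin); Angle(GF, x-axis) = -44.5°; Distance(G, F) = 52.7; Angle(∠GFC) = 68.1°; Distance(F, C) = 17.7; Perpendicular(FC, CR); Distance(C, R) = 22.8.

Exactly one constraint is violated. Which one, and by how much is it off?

Distance(C, R) = 22.8 — off by 6.80.

G = (0.00, 0.00) ✓; GF at -44.50° ✓; |GF| = 52.70 ✓; ∠GFC = 68.10° ✓; |FC| = 17.70 ✓; ∠(FC, CR) = 90.00° ✓; |CR| = 29.60 ✗.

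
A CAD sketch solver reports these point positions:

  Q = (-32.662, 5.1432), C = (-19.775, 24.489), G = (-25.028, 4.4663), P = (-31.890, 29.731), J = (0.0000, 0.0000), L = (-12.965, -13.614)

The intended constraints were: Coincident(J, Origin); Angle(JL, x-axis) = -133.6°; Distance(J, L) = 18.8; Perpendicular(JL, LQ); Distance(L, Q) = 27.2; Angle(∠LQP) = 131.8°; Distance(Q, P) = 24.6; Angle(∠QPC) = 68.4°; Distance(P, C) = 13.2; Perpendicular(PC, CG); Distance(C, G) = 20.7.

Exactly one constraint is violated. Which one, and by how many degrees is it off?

Perpendicular(PC, CG) — off by 8.70°.

J = (0.00, 0.00) ✓; JL at -133.6° ✓; |JL| = 18.80 ✓; ∠(JL, LQ) = 90.00° ✓; |LQ| = 27.20 ✓; ∠LQP = 131.8° ✓; |QP| = 24.60 ✓; ∠QPC = 68.40° ✓; |PC| = 13.20 ✓; ∠(PC, CG) = 81.30° ✗; |CG| = 20.70 ✓.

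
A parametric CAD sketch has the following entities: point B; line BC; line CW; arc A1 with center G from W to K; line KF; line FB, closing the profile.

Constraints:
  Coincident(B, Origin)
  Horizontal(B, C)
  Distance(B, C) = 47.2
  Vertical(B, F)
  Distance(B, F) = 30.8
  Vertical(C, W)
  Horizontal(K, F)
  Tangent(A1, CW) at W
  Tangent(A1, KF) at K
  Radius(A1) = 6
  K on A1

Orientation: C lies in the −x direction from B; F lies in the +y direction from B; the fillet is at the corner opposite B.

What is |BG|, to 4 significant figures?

48.09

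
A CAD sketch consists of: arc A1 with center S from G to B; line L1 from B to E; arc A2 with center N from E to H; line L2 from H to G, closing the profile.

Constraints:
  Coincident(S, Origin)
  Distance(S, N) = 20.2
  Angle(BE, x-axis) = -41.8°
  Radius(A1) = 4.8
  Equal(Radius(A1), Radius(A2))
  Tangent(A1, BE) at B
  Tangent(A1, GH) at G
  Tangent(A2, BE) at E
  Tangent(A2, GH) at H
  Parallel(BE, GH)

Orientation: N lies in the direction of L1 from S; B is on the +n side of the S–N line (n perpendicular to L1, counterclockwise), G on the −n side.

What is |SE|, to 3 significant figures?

20.8

Tangency of A1 to both parallel lines with radius 4.8 puts B and G at S ± 4.8·n: B = (3.20, 3.58), G = (-3.20, -3.58). Equal radii place E and H the same way about N: E = N + 4.8·n = (18.3, -9.89), H = N − 4.8·n = (11.9, -17.0). Then |SE| = |E − S| = 20.8.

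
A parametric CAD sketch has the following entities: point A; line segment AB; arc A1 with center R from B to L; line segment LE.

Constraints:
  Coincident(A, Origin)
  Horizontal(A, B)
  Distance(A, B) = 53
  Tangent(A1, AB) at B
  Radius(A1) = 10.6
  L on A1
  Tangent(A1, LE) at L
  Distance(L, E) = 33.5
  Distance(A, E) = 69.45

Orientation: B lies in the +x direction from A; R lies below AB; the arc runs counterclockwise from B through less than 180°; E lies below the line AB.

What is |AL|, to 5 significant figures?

44.933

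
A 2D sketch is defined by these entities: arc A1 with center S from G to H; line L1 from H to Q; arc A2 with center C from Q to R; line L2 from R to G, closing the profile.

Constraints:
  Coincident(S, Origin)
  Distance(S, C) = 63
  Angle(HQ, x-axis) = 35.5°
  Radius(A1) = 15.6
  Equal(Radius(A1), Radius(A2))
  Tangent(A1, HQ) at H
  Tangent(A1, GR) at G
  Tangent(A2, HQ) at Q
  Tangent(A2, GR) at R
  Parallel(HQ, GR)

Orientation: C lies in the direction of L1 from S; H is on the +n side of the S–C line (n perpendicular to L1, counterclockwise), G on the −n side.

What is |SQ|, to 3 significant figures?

64.9

The slot axis is L1's direction at 35.5°, so u = (cos 35.5°, sin 35.5°) = (0.814, 0.581) and n = (−sin 35.5°, cos 35.5°) = (-0.581, 0.814). S is at the origin and C lies 63.0 along u from S, so C = 63.0·u = (51.3, 36.6). Tangency of A1 to both parallel lines with radius 15.6 puts H and G at S ± 15.6·n: H = (-9.06, 12.7), G = (9.06, -12.7). Equal radii place Q and R the same way about C: Q = C + 15.6·n = (42.2, 49.3), R = C − 15.6·n = (60.3, 23.9). Then |SQ| = |Q − S| = 64.9.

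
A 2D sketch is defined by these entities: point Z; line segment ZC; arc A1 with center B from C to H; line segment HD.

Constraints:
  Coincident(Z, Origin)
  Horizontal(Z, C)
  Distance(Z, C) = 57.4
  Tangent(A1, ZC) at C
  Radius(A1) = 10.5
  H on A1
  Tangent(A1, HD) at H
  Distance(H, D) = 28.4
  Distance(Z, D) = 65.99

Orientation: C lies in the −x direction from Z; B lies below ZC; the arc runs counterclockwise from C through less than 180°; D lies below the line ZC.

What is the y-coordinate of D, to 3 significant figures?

-40.3

Z is at the origin; ZC is horizontal with |ZC| = 57.4 and C on the −x side, so C = (-57.4, 0.00). A1 meets ZC tangentially, so BC is at right angles to ZC, so B = C + (0, -10.5) = (-57.4, -10.5). Since BH ⟂ HD (tangency), |BD| = √(10.5² + 28.4²) = 30.3 regardless of where H sits on A1. So D lies on both circle(Z, 65.99) and circle(B, 30.3); the below-ZC intersection is D = (-52.2, -40.3). H is the foot of the tangent from D: H = (-66.5, -15.8).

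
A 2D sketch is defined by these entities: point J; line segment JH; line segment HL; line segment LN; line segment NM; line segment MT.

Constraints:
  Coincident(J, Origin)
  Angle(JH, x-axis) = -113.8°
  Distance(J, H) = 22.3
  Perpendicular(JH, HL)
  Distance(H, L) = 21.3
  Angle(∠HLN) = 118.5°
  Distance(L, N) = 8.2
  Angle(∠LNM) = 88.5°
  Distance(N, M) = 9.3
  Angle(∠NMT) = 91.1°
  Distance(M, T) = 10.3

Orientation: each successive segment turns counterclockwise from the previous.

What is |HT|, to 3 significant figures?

12.3

∠LNM = 88.5° gives NM at 129° from the x-axis; with |NM| = 9.3, M = (11.1, -16.8). ∠NMT = 91.1° gives MT at -142° from the x-axis; with |MT| = 10.3, T = (2.99, -23.1). Then |HT| = |T − H| = 12.3.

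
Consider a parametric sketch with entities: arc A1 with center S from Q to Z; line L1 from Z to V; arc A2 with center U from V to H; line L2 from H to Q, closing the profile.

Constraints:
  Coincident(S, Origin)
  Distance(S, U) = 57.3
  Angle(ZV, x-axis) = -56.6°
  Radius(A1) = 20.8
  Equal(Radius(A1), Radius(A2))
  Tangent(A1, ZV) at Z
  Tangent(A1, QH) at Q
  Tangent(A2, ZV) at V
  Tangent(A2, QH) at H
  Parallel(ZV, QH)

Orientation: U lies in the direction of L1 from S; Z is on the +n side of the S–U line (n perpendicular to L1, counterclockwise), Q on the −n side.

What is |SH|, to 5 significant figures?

60.958

The slot axis is L1's direction at -56.6°, so u = (cos -56.6°, sin -56.6°) = (0.55048, -0.83485) and n = (−sin -56.6°, cos -56.6°) = (0.83485, 0.55048). S is at the origin and U lies 57.3 along u from S, so U = 57.3·u = (31.543, -47.837). Tangency of A1 to both parallel lines with radius 20.8 puts Z and Q at S ± 20.8·n: Z = (17.365, 11.450), Q = (-17.365, -11.450). Equal radii place V and H the same way about U: V = U + 20.8·n = (48.907, -36.387), H = U − 20.8·n = (14.178, -59.287). Then |SH| = |H − S| = 60.958.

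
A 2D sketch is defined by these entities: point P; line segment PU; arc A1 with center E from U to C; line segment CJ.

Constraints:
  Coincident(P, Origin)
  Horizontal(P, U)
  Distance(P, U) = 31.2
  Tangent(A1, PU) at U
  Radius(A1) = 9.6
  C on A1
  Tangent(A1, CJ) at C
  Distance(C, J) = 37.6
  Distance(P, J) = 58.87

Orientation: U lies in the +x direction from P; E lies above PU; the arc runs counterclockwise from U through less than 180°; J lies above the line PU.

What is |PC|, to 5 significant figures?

42.198

Checks: P = (0.00, 0.00) ✓; |EC| = 9.600 ✓; ∠(EC, CJ) = 90.00° ✓; |CJ| = 37.60 ✓; |PJ| = 58.87 ✓.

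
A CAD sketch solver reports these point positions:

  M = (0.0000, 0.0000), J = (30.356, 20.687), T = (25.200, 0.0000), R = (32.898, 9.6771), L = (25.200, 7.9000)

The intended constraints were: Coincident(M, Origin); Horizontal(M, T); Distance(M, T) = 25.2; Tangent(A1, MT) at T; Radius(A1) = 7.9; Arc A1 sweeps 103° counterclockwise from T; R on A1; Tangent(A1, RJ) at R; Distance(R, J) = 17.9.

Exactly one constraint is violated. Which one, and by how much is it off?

Distance(R, J) = 17.9 — off by 6.60.

M = (0.00, 0.00) ✓; M.y = 0.00, T.y = 0.00 ✓; |MT| = 25.20 ✓; ∠(LT, TM) = 90.00° ✓; |LT| = 7.900 ✓; bearing(L→R) − bearing(L→T) = 103.0° ✓; |LR| = 7.900 ✓; ∠(LR, RJ) = 90.00° ✓; |RJ| = 11.30 ✗.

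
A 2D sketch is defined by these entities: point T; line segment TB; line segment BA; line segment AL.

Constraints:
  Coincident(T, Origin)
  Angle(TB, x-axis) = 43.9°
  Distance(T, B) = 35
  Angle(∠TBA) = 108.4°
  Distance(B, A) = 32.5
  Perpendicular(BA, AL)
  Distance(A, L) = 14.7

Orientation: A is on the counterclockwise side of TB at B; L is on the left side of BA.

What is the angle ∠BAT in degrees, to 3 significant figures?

37.3°

T is at the origin; TB runs at 43.9° with length 35.0, so B = 35.0·(cos 43.9°, sin 43.9°) = (25.2, 24.3). ∠TBA = 108.4°, so BA runs at 43.9° + (180° − 108.4°) = 116° from the x-axis; with |BA| = 32.5, A = B + 32.5·(cos 116°, sin 116°) = (11.2, 53.6). Then cos ∠BAT = AB·AT / (|AB||AT|), giving 37.3°.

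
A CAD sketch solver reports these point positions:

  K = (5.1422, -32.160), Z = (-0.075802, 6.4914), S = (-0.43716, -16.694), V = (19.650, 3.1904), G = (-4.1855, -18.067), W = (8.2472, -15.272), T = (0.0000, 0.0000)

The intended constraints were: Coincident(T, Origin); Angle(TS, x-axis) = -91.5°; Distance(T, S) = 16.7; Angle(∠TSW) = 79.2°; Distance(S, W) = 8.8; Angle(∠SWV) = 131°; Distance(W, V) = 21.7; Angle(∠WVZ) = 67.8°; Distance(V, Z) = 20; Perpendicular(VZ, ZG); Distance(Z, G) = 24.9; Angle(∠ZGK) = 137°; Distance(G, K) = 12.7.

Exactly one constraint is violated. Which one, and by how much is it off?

Distance(G, K) = 12.7 — off by 4.20.

T = (0.00, 0.00) ✓; TS at -91.50° ✓; |TS| = 16.70 ✓; ∠TSW = 79.20° ✓; |SW| = 8.800 ✓; ∠SWV = 131.0° ✓; |WV| = 21.70 ✓; ∠WVZ = 67.80° ✓; |VZ| = 20.00 ✓; ∠(VZ, ZG) = 90.00° ✓; |ZG| = 24.90 ✓; ∠ZGK = 137.0° ✓; |GK| = 16.90 ✗.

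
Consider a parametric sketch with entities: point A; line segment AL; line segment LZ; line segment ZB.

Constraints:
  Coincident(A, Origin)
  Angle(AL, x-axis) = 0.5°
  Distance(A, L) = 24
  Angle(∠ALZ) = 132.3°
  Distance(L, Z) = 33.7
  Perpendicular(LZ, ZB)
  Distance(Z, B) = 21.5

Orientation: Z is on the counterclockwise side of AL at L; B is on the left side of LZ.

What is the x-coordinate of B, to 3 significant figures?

30.4

A is at the origin; AL runs at 0.5° with length 24.0, so L = 24.0·(cos 0.5°, sin 0.5°) = (24.0, 0.209). ∠ALZ = 132.3°, so LZ runs at 0.5° + (180° − 132.3°) = 48.2° from the x-axis; with |LZ| = 33.7, Z = L + 33.7·(cos 48.2°, sin 48.2°) = (46.5, 25.3). LZ is perpendicular to ZB; with |ZB| = 21.5 on the left of LZ, B = Z + 21.5·(-0.745, 0.667) = (30.4, 39.7). So B.x = 30.4.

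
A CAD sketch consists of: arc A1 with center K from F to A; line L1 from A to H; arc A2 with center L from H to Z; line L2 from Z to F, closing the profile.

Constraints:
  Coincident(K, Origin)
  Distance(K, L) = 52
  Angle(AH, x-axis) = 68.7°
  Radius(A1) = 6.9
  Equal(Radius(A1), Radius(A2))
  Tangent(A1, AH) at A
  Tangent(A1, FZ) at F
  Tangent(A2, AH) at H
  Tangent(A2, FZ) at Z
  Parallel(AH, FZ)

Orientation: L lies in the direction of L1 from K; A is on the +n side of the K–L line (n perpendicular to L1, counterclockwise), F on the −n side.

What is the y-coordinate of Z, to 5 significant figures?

45.942

The slot axis is L1's direction at 68.7°, so u = (cos 68.7°, sin 68.7°) = (0.36325, 0.93169) and n = (−sin 68.7°, cos 68.7°) = (-0.93169, 0.36325). K is at the origin and L lies 52.0 along u from K, so L = 52.0·u = (18.889, 48.448). Tangency of A1 to both parallel lines with radius 6.9 puts A and F at K ± 6.9·n: A = (-6.4287, 2.5064), F = (6.4287, -2.5064). Equal radii place H and Z the same way about L: H = L + 6.9·n = (12.460, 50.954), Z = L − 6.9·n = (25.318, 45.942). So Z.y = 45.942.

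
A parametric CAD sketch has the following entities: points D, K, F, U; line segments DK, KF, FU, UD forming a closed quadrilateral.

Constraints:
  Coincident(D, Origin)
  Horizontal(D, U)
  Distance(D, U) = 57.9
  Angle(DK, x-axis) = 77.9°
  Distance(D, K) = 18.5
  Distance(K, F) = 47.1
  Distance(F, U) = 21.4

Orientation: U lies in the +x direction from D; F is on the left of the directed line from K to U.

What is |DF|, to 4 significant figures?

54.80

D is at the origin; D and U share the same y with |DU| = 57.9 and U in +x, so U = (57.9, 0). DK runs at 77.9° with |DK| = 18.5, so K = (3.878, 18.09). F is determined by |KF| = 47.1 and |FU| = 21.4 together: it lies at the intersection of circle(K, 47.1) and circle(U, 21.4). With |KU| = 56.97, the foot of the radical line on KU is 43.94 from K and the perpendicular offset is √(47.1² − 43.94²) = 16.97. Taking the left-of-KU solution: F = (50.93, 20.23).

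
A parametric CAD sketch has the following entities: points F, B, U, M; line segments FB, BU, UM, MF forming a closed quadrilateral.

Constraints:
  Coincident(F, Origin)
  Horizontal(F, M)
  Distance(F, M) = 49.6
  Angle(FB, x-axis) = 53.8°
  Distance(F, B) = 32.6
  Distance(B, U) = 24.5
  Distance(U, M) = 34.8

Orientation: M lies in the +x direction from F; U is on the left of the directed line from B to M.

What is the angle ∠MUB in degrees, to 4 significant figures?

83.32°

Checks: |BU| = 24.50 ✓; |UM| = 34.80 ✓.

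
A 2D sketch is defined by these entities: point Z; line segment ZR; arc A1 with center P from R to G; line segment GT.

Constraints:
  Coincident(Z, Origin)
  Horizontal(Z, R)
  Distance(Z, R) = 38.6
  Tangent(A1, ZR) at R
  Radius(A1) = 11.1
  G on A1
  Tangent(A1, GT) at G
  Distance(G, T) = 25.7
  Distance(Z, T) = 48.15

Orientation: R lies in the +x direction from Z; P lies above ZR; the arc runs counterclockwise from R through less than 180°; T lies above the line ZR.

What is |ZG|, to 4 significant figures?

50.42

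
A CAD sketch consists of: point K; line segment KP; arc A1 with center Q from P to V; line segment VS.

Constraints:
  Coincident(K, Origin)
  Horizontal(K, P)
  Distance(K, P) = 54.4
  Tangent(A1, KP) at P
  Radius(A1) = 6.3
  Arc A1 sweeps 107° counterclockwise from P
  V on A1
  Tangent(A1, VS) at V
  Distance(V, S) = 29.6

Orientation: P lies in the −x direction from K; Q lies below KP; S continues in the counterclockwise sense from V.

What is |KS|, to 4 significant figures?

63.31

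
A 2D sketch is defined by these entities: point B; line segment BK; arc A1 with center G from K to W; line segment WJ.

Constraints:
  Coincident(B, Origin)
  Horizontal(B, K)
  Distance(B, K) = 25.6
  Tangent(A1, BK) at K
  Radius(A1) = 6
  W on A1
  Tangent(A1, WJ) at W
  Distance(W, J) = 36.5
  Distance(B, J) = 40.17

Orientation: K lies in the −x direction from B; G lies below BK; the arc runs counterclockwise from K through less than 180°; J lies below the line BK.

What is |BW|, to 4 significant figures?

31.92

B is at the origin; BK is horizontal with |BK| = 25.6 and K on the −x side, so K = (-25.60, 0.000). Since A1 is tangent to BK there, GK ⟂ BK, so G = K + (0, -6) = (-25.60, -6.000). Since GW ⟂ WJ (tangency), |GJ| = √(6.0² + 36.5²) = 36.99 regardless of where W sits on A1. So J lies on both circle(B, 40.17) and circle(G, 36.99); the below-BK intersection is J = (-9.127, -39.12). W is the foot of the tangent from J: W = (-30.47, -9.508).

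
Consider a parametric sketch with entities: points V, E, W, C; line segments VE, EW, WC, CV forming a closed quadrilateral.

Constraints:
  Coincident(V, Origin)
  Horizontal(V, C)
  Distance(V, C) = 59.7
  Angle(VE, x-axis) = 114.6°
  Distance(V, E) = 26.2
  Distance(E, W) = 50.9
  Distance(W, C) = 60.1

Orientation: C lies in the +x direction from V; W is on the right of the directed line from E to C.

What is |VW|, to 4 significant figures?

25.05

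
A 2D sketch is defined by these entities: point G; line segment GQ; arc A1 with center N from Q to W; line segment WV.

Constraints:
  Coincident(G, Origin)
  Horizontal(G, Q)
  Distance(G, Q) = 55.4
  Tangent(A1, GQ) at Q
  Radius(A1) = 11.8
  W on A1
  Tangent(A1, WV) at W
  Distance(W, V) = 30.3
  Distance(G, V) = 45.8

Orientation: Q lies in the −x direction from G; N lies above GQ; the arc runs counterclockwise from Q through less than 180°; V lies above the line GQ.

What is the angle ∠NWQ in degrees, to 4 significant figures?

58.40°

Checks: |NW| = 11.80 ✓; ∠(NW, WV) = 90.00° ✓; |WV| = 30.30 ✓; |GV| = 45.80 ✓.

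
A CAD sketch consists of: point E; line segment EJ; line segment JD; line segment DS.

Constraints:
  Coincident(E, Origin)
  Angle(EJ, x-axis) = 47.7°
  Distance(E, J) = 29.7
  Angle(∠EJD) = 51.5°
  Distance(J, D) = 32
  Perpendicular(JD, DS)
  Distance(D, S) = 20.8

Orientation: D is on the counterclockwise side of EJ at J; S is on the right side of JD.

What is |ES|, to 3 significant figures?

46.1

E is at the origin; EJ runs at 47.7° with length 29.7, so J = 29.7·(cos 47.7°, sin 47.7°) = (20.0, 22.0). ∠EJD = 51.5°, so JD runs at 47.7° + (180° − 51.5°) = 176° from the x-axis; with |JD| = 32.0, D = J + 32.0·(cos 176°, sin 176°) = (-11.9, 24.1). The perpendicularity gives DS at right angles to JD; with |DS| = 20.8 on the right of JD, S = D + 20.8·(0.0663, 0.998) = (-10.6, 44.8). Then |ES| = |S − E| = 46.1.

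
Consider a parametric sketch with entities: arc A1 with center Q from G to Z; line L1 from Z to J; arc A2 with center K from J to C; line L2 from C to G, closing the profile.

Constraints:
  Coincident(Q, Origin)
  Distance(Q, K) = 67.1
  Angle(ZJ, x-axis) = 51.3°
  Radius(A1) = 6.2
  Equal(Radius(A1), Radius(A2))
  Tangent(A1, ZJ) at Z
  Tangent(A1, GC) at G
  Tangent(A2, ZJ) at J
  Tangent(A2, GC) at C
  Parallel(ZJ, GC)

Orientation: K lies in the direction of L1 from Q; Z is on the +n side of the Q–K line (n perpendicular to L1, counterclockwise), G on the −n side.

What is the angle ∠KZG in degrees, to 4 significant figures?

84.72°

Q is at the origin and K lies 67.1 along u from Q, so K = 67.1·u = (41.95, 52.37). Tangency of A1 to both parallel lines with radius 6.2 puts Z and G at Q ± 6.2·n: Z = (-4.839, 3.877), G = (4.839, -3.877). Then cos ∠KZG = ZK·ZG / (|ZK||ZG|), giving 84.72°.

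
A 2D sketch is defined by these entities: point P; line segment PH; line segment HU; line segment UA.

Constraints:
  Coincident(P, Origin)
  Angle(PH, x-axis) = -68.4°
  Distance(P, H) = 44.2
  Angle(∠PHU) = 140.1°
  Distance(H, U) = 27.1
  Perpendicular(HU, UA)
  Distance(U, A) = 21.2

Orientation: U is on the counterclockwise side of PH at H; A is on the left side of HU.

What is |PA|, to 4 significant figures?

61.43

P is at the origin; PH runs at -68.4° with length 44.2, so H = 44.2·(cos -68.4°, sin -68.4°) = (16.27, -41.10). ∠PHU = 140.1°, so HU runs at -68.4° + (180° − 140.1°) = -28.50° from the x-axis; with |HU| = 27.1, U = H + 27.1·(cos -28.50°, sin -28.50°) = (40.09, -54.03). HU ⟂ UA; with |UA| = 21.2 on the left of HU, A = U + 21.2·(0.4772, 0.8788) = (50.20, -35.40). Then |PA| = |A − P| = 61.43.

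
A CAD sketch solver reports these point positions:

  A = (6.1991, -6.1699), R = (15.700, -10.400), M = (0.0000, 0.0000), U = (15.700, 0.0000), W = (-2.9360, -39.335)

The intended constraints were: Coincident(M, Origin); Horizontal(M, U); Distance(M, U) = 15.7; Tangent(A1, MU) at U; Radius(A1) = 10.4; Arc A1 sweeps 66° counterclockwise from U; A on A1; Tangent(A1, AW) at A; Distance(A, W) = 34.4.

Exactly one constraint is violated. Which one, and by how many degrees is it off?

Tangent(A1, AW) at A — off by 8.60°.

M = (0.00, 0.00) ✓; M.y = 0.00, U.y = 0.00 ✓; |MU| = 15.70 ✓; ∠(RU, UM) = 90.00° ✓; |RU| = 10.40 ✓; bearing(R→A) − bearing(R→U) = 66.00° ✓; |RA| = 10.40 ✓; ∠(RA, AW) = 81.40° ✗; |AW| = 34.40 ✓.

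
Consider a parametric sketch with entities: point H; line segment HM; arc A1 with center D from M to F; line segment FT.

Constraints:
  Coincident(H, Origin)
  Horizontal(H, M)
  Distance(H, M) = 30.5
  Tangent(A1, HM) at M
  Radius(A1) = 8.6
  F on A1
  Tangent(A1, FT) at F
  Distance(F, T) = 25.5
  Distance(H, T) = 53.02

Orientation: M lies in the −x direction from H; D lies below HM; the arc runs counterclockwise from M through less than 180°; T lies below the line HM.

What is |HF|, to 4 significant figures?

39.85

Checks: ∠(DM, MH) = 90.00° ✓; |DF| = 8.600 ✓; ∠(DF, FT) = 90.00° ✓; |FT| = 25.50 ✓; |HT| = 53.02 ✓.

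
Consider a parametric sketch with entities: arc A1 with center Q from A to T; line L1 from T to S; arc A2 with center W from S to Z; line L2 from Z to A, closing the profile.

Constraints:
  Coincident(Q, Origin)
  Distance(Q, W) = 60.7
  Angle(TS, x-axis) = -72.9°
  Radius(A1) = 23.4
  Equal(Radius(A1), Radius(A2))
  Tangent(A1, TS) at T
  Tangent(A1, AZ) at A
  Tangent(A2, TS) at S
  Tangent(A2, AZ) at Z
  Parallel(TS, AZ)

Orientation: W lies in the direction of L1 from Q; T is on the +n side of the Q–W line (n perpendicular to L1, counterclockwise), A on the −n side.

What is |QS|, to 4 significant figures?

65.05

The slot axis is L1's direction at -72.9°, so u = (cos -72.9°, sin -72.9°) = (0.2940, -0.9558) and n = (−sin -72.9°, cos -72.9°) = (0.9558, 0.2940). Q is at the origin and W lies 60.7 along u from Q, so W = 60.7·u = (17.85, -58.02). Tangency of A1 to both parallel lines with radius 23.4 puts T and A at Q ± 23.4·n: T = (22.37, 6.881), A = (-22.37, -6.881). Equal radii place S and Z the same way about W: S = W + 23.4·n = (40.21, -51.14), Z = W − 23.4·n = (-4.517, -64.90). Then |QS| = |S − Q| = 65.05.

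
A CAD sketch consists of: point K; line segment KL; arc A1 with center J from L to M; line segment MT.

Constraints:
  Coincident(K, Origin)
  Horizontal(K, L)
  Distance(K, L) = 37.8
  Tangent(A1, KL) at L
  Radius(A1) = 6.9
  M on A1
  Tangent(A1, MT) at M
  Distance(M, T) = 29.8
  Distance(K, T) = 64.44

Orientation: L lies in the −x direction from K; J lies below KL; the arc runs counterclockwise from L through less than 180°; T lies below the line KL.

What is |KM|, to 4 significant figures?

44.27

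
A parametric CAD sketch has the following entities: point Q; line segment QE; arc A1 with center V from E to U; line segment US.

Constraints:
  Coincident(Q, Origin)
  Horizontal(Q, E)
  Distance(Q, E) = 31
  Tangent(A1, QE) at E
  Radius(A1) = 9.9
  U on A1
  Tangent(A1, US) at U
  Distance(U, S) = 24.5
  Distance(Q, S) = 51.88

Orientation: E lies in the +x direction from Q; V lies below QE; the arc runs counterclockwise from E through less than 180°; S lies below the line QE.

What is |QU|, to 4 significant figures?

28.05

Q is at the origin; Q and E share the same y with |QE| = 31.0 and E on the +x side, so E = (31.00, 0.000). Since A1 is tangent to QE there, VE ⟂ QE, so V = E + (0, -9.9) = (31.00, -9.900). Since VU ⟂ US (tangency), |VS| = √(9.9² + 24.5²) = 26.42 regardless of where U sits on A1. So S lies on both circle(Q, 51.88) and circle(V, 26.42); the below-QE intersection is S = (37.92, -35.40). U is the foot of the tangent from S: U = (23.11, -15.88).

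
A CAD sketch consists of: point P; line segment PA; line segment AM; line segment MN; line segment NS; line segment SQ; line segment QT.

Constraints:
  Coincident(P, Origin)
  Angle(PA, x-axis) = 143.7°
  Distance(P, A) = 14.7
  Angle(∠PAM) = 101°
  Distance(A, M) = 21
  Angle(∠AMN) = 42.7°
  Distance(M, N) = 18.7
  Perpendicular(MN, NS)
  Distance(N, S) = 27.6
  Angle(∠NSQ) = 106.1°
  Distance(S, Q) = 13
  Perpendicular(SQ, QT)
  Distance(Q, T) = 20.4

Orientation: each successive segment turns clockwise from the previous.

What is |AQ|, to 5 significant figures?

19.309

The perpendicularity gives NS at right angles to MN, so NS runs at -162.60°; with |NS| = 27.6, S = (-23.618, 1.5905). ∠NSQ = 106.1° gives SQ at 123.50° from the x-axis; with |SQ| = 13.0, Q = (-30.793, 12.431). Then |AQ| = |Q − A| = 19.309.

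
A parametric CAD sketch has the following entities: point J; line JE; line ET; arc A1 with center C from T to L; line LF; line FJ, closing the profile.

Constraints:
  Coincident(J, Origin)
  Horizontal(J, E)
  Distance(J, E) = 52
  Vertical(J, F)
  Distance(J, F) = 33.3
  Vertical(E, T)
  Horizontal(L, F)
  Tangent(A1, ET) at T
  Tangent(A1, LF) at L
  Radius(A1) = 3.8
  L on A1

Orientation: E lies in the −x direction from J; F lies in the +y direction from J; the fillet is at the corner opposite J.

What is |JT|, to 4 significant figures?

59.79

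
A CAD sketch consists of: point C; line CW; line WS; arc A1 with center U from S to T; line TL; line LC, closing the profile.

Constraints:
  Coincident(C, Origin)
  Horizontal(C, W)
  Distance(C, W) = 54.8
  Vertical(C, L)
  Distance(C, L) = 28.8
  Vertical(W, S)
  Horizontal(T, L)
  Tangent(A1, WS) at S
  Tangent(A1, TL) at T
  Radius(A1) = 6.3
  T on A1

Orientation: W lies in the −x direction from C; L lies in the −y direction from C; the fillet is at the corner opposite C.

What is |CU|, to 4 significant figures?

53.46

C is at the origin; C and W share the same y with |CW| = 54.8 and W on the −x side, so W = (-54.80, 0.000). CL is vertical with |CL| = 28.8 and L on the −y side, so L = (0.000, -28.80). The virtual corner opposite C is at (-54.80, -28.80). A1 meets WS tangentially, so US is at right angles to WS and A1 meets TL tangentially, so UT is at right angles to TL, with radius 6.3, so the center U sits 6.3 in from both sides at U = (-48.50, -22.50). Then |CU| = |U − C| = 53.46.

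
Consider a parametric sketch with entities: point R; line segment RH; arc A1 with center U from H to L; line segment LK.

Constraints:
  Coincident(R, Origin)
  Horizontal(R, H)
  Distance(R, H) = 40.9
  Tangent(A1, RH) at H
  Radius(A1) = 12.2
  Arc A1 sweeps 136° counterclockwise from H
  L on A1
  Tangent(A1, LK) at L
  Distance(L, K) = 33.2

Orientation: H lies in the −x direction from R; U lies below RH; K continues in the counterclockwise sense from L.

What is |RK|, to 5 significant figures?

50.885

R is at the origin; RH is horizontal with |RH| = 40.9 and H on the −x side, so H = (-40.900, 0.0000). The tangent condition forces UH to be normal to RH, so U = H + (0, -12.2) = (-40.900, -12.200). On A1, H sits at bearing 90° from U; a 136° counterclockwise sweep puts L at bearing 226°, so L = U + 12.2·(cos 226°, sin 226°) = (-49.375, -20.976). Since A1 is tangent to LK there, UL ⟂ LK, so LK runs along (−sin 226°, cos 226°); with |LK| = 33.2, K = (-25.493, -44.039). Then |RK| = |K − R| = 50.885.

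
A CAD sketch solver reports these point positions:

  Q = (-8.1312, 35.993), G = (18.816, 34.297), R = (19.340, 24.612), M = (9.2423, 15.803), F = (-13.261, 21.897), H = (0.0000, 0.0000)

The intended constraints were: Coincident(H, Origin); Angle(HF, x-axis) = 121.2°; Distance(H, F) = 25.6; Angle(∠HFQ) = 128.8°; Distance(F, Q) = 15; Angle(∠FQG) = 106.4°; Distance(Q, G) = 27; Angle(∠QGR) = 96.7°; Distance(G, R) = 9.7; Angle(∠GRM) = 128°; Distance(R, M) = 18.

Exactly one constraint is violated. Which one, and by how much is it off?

Distance(R, M) = 18 — off by 4.60.

H = (0.00, 0.00) ✓; HF at 121.2° ✓; |HF| = 25.60 ✓; ∠HFQ = 128.8° ✓; |FQ| = 15.00 ✓; ∠FQG = 106.4° ✓; |QG| = 27.00 ✓; ∠QGR = 96.70° ✓; |GR| = 9.699 ✓; ∠GRM = 128.0° ✓; |RM| = 13.40 ✗.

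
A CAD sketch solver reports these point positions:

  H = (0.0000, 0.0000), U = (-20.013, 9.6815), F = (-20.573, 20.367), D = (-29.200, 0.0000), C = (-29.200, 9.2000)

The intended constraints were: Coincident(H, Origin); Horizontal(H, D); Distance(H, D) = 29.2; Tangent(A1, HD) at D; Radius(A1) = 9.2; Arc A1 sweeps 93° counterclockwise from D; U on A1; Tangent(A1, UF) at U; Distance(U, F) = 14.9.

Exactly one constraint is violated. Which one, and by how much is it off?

Distance(U, F) = 14.9 — off by 4.20.

H = (0.00, 0.00) ✓; H.y = 0.00, D.y = 0.00 ✓; |HD| = 29.20 ✓; ∠(CD, DH) = 90.00° ✓; |CD| = 9.200 ✓; bearing(C→U) − bearing(C→D) = 93.00° ✓; |CU| = 9.200 ✓; ∠(CU, UF) = 90.00° ✓; |UF| = 10.70 ✗.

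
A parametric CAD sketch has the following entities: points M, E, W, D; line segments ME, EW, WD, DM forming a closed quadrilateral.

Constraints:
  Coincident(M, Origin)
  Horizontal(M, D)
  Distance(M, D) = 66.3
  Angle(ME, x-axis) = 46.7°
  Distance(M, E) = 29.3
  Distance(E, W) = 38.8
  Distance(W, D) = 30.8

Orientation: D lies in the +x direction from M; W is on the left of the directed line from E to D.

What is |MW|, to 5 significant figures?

65.133

Checks: |EW| = 38.80 ✓; |WD| = 30.80 ✓.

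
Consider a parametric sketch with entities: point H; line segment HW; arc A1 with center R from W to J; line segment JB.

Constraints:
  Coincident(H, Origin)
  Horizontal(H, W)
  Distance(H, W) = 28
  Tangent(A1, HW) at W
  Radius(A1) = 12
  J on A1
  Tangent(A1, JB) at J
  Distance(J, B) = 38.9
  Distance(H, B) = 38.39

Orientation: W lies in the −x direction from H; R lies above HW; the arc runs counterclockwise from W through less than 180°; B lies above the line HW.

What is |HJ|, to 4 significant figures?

18.73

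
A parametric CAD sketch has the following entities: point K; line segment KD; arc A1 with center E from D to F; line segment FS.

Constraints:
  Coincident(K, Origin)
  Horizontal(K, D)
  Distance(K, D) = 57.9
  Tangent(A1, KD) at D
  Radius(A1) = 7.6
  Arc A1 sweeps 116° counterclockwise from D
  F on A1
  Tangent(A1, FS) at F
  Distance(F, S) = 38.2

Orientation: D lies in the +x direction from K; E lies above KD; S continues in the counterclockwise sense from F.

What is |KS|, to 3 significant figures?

66.0

On A1, D sits at bearing -90° from E; a 116° counterclockwise sweep puts F at bearing 26°, so F = E + 7.6·(cos 26°, sin 26°) = (64.7, 10.9). A1 meets FS tangentially, so EF is at right angles to FS, so FS runs along (−sin 26°, cos 26°); with |FS| = 38.2, S = (48.0, 45.3). Then |KS| = |S − K| = 66.0.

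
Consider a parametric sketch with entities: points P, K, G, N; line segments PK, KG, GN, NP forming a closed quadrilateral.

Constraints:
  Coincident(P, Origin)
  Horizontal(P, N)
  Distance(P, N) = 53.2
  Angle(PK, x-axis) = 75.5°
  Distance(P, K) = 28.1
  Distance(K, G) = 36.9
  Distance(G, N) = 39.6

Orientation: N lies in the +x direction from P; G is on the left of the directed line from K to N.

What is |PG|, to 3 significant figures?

56.9

Checks: |KG| = 36.90 ✓; |GN| = 39.60 ✓.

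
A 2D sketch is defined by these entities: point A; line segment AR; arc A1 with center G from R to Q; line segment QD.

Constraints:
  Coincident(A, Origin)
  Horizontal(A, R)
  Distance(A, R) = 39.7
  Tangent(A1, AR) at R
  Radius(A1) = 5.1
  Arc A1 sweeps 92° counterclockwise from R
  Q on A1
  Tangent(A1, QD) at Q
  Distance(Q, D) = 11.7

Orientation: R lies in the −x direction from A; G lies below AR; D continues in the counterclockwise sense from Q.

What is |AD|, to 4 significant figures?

47.52

A is at the origin; A and R share the same y with |AR| = 39.7 and R on the −x side, so R = (-39.70, 0.000). Tangency of A1 to AR means the radius GR is perpendicular to AR, so G = R + (0, -5.1) = (-39.70, -5.100). On A1, R sits at bearing 90° from G; a 92° counterclockwise sweep puts Q at bearing 182°, so Q = G + 5.1·(cos 182°, sin 182°) = (-44.80, -5.278). Tangency of A1 to QD means the radius GQ is perpendicular to QD, so QD runs along (−sin 182°, cos 182°); with |QD| = 11.7, D = (-44.39, -16.97). Then |AD| = |D − A| = 47.52.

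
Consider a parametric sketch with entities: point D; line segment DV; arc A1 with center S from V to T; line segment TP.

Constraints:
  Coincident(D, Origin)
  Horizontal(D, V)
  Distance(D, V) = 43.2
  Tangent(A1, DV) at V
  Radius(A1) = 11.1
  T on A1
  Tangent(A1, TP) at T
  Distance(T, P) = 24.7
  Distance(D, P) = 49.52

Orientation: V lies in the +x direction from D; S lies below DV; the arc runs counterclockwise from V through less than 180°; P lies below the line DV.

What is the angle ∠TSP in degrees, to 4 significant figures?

65.80°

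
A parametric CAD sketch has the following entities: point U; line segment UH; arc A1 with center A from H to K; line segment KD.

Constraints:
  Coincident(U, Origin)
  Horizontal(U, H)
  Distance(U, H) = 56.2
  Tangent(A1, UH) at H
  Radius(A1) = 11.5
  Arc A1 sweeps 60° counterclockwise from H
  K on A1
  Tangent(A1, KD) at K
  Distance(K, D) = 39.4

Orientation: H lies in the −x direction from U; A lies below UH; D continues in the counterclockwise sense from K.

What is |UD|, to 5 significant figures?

94.665

On A1, H sits at bearing 90° from A; a 60° counterclockwise sweep puts K at bearing 150°, so K = A + 11.5·(cos 150°, sin 150°) = (-66.159, -5.7500). A1 meets KD tangentially, so AK is at right angles to KD, so KD runs along (−sin 150°, cos 150°); with |KD| = 39.4, D = (-85.859, -39.871). Then |UD| = |D − U| = 94.665.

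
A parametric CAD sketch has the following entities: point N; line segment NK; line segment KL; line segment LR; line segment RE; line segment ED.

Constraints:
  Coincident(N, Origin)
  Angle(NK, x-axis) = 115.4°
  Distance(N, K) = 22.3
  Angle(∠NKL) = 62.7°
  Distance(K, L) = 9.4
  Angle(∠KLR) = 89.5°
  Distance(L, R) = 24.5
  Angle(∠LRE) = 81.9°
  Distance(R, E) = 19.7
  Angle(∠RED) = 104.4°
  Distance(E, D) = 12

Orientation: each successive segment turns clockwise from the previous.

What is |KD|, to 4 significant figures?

14.99

N is at the origin; NK runs at 115.4° with length 22.3, so K = (-9.565, 20.14). ∠NKL = 62.7° gives KL at -1.900° from the x-axis; with |KL| = 9.4, L = (-0.1704, 19.83). ∠KLR = 89.5° gives LR at -92.40° from the x-axis; with |LR| = 24.5, R = (-1.196, -4.646). ∠LRE = 81.9° gives RE at 169.5° from the x-axis; with |RE| = 19.7, E = (-20.57, -1.056). ∠RED = 104.4° gives ED at 93.90° from the x-axis; with |ED| = 12.0, D = (-21.38, 10.92). Then |KD| = |D − K| = 14.99.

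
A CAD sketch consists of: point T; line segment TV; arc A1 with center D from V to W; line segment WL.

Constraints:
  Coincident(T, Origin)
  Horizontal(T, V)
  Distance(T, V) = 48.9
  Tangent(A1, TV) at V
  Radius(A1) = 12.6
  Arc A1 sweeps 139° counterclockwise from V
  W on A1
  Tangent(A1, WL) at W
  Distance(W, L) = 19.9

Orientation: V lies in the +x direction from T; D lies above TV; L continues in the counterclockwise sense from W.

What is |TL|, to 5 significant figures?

54.891

On A1, V sits at bearing -90° from D; a 139° counterclockwise sweep puts W at bearing 49°, so W = D + 12.6·(cos 49°, sin 49°) = (57.166, 22.109). The tangent condition forces DW to be normal to WL, so WL runs along (−sin 49°, cos 49°); with |WL| = 19.9, L = (42.148, 35.165). Then |TL| = |L − T| = 54.891.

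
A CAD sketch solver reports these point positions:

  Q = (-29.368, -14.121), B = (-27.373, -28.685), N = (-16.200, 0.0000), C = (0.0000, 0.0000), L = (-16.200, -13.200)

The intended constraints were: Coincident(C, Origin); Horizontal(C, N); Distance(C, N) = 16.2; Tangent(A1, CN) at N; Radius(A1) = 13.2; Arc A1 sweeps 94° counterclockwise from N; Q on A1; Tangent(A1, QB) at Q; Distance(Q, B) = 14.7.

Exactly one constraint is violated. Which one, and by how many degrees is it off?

Tangent(A1, QB) at Q — off by 3.80°.

C = (0.00, 0.00) ✓; C.y = 0.00, N.y = 0.00 ✓; |CN| = 16.20 ✓; ∠(LN, NC) = 90.00° ✓; |LN| = 13.20 ✓; bearing(L→Q) − bearing(L→N) = 94.00° ✓; |LQ| = 13.20 ✓; ∠(LQ, QB) = 86.20° ✗; |QB| = 14.70 ✓.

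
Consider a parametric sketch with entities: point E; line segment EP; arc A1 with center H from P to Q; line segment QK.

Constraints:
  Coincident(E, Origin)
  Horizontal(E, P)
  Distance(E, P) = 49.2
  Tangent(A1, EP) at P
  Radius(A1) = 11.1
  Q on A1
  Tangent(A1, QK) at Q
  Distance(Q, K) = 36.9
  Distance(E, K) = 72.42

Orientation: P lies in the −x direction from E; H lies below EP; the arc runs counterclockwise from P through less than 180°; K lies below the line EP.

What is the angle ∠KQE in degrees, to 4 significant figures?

91.22°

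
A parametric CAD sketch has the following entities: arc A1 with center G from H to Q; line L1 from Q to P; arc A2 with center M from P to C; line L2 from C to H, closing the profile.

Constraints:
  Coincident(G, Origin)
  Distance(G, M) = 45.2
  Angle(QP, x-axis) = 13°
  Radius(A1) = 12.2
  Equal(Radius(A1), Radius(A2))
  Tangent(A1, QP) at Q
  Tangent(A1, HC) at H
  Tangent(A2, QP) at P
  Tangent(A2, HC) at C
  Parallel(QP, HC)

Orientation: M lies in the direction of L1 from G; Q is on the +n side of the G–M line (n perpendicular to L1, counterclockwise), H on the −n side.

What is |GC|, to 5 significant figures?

46.818

The slot axis is L1's direction at 13.0°, so u = (cos 13.0°, sin 13.0°) = (0.97437, 0.22495) and n = (−sin 13.0°, cos 13.0°) = (-0.22495, 0.97437). G is at the origin and M lies 45.2 along u from G, so M = 45.2·u = (44.042, 10.168). Tangency of A1 to both parallel lines with radius 12.2 puts Q and H at G ± 12.2·n: Q = (-2.7444, 11.887), H = (2.7444, -11.887). Equal radii place P and C the same way about M: P = M + 12.2·n = (41.297, 22.055), C = M − 12.2·n = (46.786, -1.7195). Then |GC| = |C − G| = 46.818.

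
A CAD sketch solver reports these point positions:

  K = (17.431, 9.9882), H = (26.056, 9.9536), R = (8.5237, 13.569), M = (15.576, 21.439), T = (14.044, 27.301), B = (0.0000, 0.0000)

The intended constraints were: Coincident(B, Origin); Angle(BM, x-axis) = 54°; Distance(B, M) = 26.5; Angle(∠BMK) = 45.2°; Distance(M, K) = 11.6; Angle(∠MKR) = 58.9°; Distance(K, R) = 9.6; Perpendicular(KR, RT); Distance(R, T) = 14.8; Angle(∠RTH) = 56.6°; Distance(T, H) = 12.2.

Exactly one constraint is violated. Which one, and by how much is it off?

Distance(T, H) = 12.2 — off by 8.90.

B = (0.00, 0.00) ✓; BM at 54.00° ✓; |BM| = 26.50 ✓; ∠BMK = 45.20° ✓; |MK| = 11.60 ✓; ∠MKR = 58.90° ✓; |KR| = 9.600 ✓; ∠(KR, RT) = 90.00° ✓; |RT| = 14.80 ✓; ∠RTH = 56.60° ✓; |TH| = 21.10 ✗.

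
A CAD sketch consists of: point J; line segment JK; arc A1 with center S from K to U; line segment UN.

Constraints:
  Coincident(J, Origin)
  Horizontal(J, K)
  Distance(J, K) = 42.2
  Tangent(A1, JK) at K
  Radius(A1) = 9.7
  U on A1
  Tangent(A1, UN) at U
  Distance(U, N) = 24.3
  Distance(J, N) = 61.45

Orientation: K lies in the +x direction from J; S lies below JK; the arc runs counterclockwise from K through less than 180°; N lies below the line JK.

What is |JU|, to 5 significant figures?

38.445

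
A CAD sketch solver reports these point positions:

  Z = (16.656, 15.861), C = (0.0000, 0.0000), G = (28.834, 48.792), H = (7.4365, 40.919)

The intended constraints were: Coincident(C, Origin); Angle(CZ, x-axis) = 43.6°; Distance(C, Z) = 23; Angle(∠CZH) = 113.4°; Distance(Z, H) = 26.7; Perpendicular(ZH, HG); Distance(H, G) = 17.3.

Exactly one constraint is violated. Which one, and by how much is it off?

Distance(H, G) = 17.3 — off by 5.50.

C = (0.00, 0.00) ✓; CZ at 43.60° ✓; |CZ| = 23.00 ✓; ∠CZH = 113.4° ✓; |ZH| = 26.70 ✓; ∠(ZH, HG) = 90.00° ✓; |HG| = 22.80 ✗.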